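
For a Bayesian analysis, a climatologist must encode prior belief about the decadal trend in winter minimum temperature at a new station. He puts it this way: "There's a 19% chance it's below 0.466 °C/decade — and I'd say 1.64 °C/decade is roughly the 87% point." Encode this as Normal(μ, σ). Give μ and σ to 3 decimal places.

The p-quantile of Normal(μ,σ) is μ + z_p·σ, with z_{0.19} = -0.8779 and z_{0.87} = 1.126.
Eliminate σ: μ = (z₂·x₁ − z₁·x₂)/(z₂ − z₁) = (1.126·0.466 − (-0.8779)·1.64)/2.004 = 0.980.
Then σ = (x₂ − x₁)/(z₂ − z₁) = (1.64 − 0.466)/2.004 = 0.586.

μ = 0.980, σ = 0.586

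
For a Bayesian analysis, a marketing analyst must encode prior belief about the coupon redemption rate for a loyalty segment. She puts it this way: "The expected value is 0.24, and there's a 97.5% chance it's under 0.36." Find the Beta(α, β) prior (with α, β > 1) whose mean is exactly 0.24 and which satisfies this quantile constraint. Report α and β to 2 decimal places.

α ≈ 13.22, β ≈ 41.87

With mean 0.24 fixed, write α = 0.24s, β = 0.76s where s = α+β.
Need P(θ < 0.36) = 0.975 under Beta(0.24s, 0.76s). Normal approximation: (q−m)/√(m(1−m)/s) ≈ z_{0.975} = 1.96, so s ≈ 0.24·0.76·(1.96)²/(0.36−0.24)² = 48.7.
At s = 48.7: P(θ<0.36) ≈ 0.968. Adjusting to match 0.975 gives s ≈ 55.09.
So α = 0.24·55.09 ≈ 13.22, β = 0.76·55.09 ≈ 41.87.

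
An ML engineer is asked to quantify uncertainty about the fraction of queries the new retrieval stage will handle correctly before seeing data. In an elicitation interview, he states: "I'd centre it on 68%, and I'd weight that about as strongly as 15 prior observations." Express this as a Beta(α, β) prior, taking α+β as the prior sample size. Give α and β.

Under the effective-sample-size interpretation, Beta(α, β) has prior mean α/(α+β) and prior sample size α+β.
So α+β = 15 and α/(α+β) = 0.68, giving α = 0.68·15 = 10.2 and β = 15 − 10.2 = 4.8.

α = 10.2, β = 4.8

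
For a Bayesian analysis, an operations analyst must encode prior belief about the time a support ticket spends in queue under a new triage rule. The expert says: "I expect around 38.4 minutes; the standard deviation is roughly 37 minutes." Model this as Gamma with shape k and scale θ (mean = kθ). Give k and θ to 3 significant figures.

For Gamma(k, scale θ): mean = kθ, variance = kθ², so CV = 1/√k.
CV = SD/mean = 37/38.4 = 0.9635, hence k = 1/CV² = 1.08.
Then θ = mean/k = 38.4/1.08 = 35.7.

k ≈ 1.08, θ ≈ 35.7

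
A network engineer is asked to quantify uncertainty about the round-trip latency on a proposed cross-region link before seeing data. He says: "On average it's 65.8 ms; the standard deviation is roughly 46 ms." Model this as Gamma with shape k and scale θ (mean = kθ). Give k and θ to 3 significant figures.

For Gamma(k, scale θ): mean = kθ, variance = kθ², so CV = 1/√k.
CV = SD/mean = 46/65.8 = 0.6991, hence k = 1/CV² = 2.05.
Then θ = mean/k = 65.8/2.05 = 32.2.

k ≈ 2.05, θ ≈ 32.2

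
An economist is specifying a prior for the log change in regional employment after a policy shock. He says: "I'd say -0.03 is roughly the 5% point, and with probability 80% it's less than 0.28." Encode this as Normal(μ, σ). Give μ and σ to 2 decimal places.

μ = 0.18, σ = 0.12

For Normal(μ,σ), the p-quantile is μ + z_p·σ. Here z_{0.05} = -1.645, z_{0.8} = 0.8416.
So -0.03 = μ − 1.645σ and 0.28 = μ + 0.8416σ.
Subtracting: σ = (0.28 − -0.03)/(0.8416 − (-1.645)) = 0.12.
Then μ = -0.03 − (-1.645)·0.12 = 0.18.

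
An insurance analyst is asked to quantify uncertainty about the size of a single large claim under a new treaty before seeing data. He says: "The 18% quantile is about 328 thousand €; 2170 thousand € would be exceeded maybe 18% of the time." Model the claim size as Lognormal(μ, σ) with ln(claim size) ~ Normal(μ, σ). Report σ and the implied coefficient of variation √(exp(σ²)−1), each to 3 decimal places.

If T ~ Lognormal(μ,σ) then ln T ~ Normal(μ,σ), so the p-quantile of ln T is μ + z_p·σ.
ln(328) = 5.793 and ln(2170) = 7.682; z_{0.18} = -0.9154, z_{0.82} = 0.9154.
σ = (7.682 − 5.793)/(0.9154 − (-0.9154)) = 1.032.
μ = 5.793 − (-0.9154)·1.032 = 6.738.
CV = √(exp(σ²)−1) = √(exp(1.0652)−1) = 1.379.

σ ≈ 1.032, CV ≈ 1.379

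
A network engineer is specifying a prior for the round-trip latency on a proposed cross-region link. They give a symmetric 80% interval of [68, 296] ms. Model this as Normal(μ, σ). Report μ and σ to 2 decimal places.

μ = 182.00, σ = 88.95

A symmetric 80% interval runs μ ± z·σ with z = 1.282.
Half-width = 114, so σ = 114/1.282 = 88.95.
μ is the interval midpoint, 182.00.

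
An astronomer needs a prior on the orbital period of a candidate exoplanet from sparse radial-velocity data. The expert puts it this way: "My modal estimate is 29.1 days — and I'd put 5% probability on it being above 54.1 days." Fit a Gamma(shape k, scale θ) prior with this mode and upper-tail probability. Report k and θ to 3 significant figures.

k ≈ 8.24, θ ≈ 4.02

Gamma(k,θ) with k>1 has mode (k−1)θ, so θ = 29.1/(k−1).
Need P(X < 54.1) = 0.95 with θ tied to k this way. Start at k = 2, θ = 29.1: P(X<54.1) ≈ 0.555.
Too low — raise k to concentrate. Iterating converges to k ≈ 8.24.
Then θ = 29.1/(8.24−1) ≈ 4.02.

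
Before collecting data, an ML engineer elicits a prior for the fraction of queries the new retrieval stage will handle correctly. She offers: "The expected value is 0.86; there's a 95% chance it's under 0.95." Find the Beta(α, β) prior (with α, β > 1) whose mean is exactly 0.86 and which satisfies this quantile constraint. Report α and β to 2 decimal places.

α ≈ 23.77, β ≈ 3.87

With mean 0.86 fixed, write α = 0.86s, β = 0.14s where s = α+β.
Need P(θ < 0.95) = 0.95 under Beta(0.86s, 0.14s). Normal approximation: (q−m)/√(m(1−m)/s) ≈ z_{0.95} = 1.64, so s ≈ 0.86·0.14·(1.64)²/(0.95−0.86)² = 40.2.
At s = 40.2: P(θ<0.95) ≈ 0.979. Adjusting to match 0.95 gives s ≈ 27.65.
So α = 0.86·27.65 ≈ 23.77, β = 0.14·27.65 ≈ 3.87.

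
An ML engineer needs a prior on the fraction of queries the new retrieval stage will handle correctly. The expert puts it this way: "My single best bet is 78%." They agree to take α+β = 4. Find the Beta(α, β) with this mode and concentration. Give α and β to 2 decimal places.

For α,β > 1 the Beta mode is (α−1)/(α+β−2). With α+β = 4, the mode is (α−1)/2.
Set (α−1)/2 = 0.78 → α = 1 + 0.78·2 = 2.56.
β = 4 − α = 1.44.

α = 2.56, β = 1.44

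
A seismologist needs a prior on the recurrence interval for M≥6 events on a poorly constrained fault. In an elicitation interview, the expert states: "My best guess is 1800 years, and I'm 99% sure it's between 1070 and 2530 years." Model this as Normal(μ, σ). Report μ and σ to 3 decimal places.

A symmetric 99% interval runs μ ± z·σ with z = 2.576.
Half-width = 730, so σ = 730/2.576 = 283.404.
μ is the stated best guess, 1800.000.

μ = 1800.000, σ = 283.404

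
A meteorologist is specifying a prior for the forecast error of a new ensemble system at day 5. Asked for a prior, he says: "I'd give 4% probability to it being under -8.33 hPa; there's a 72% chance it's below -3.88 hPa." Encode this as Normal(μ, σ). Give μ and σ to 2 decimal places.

For Normal(μ,σ), the p-quantile is μ + z_p·σ. Here z_{0.04} = -1.751, z_{0.72} = 0.5828.
So -8.33 = μ − 1.751σ and -3.88 = μ + 0.5828σ.
Subtracting: σ = (-3.88 − -8.33)/(0.5828 − (-1.751)) = 1.91.
Then μ = -8.33 − (-1.751)·1.91 = -4.99.

μ = -4.99, σ = 1.91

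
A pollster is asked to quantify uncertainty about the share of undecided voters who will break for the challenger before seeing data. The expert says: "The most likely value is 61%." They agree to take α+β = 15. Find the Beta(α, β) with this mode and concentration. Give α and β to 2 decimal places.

α = 8.93, β = 6.07

For α,β > 1 the Beta mode is (α−1)/(α+β−2). With α+β = 15, the mode is (α−1)/13.
Set (α−1)/13 = 0.61 → α = 1 + 0.61·13 = 8.93.
β = 15 − α = 6.07.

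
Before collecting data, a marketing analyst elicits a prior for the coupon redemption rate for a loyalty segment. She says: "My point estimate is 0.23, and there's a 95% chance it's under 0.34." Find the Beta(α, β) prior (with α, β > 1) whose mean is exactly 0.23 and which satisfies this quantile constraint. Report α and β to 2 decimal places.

α ≈ 10.11, β ≈ 33.84

With mean 0.23 fixed, write α = 0.23s, β = 0.77s where s = α+β.
Need P(θ < 0.34) = 0.95 under Beta(0.23s, 0.77s). Normal approximation: (q−m)/√(m(1−m)/s) ≈ z_{0.95} = 1.64, so s ≈ 0.23·0.77·(1.64)²/(0.34−0.23)² = 39.6.
At s = 39.6: P(θ<0.34) ≈ 0.941. Adjusting to match 0.95 gives s ≈ 43.94.
So α = 0.23·43.94 ≈ 10.11, β = 0.77·43.94 ≈ 33.84.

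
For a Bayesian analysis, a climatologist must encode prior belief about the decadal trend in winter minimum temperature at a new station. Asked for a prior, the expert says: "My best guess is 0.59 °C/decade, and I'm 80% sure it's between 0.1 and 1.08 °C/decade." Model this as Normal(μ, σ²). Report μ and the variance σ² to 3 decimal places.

A symmetric 80% interval runs μ ± z·σ with z = 1.282.
Half-width = 0.49, so σ = 0.49/1.282 = 0.3823 and σ² = 0.146.
μ is the stated best guess, 0.590.

μ = 0.590, σ² = 0.146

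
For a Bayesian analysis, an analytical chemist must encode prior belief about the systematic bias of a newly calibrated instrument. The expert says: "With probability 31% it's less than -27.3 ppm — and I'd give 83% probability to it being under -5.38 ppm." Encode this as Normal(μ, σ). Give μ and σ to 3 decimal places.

The p-quantile of Normal(μ,σ) is μ + z_p·σ, with z_{0.31} = -0.4959 and z_{0.83} = 0.9542.
Eliminate σ: μ = (z₂·x₁ − z₁·x₂)/(z₂ − z₁) = (0.9542·-27.3 − (-0.4959)·-5.38)/1.45 = -19.804.
Then σ = (x₂ − x₁)/(z₂ − z₁) = (-5.38 − -27.3)/1.45 = 15.117.

μ = -19.804, σ = 15.117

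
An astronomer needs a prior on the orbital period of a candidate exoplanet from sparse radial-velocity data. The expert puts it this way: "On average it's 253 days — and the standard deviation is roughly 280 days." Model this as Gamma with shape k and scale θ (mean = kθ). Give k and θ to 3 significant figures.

k ≈ 0.816, θ ≈ 310

For Gamma(k, scale θ): mean = kθ, variance = kθ², so CV = 1/√k.
CV = SD/mean = 280/253 = 1.107, hence k = 1/CV² = 0.816.
Then θ = mean/k = 253/0.816 = 310.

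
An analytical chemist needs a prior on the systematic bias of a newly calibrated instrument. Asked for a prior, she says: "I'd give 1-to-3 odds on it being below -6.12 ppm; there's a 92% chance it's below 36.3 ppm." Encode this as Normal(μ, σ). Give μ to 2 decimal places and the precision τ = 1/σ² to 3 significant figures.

For Normal(μ,σ), the p-quantile is μ + z_p·σ. Here z_{0.25} = -0.6745, z_{0.92} = 1.405.
So -6.12 = μ − 0.6745σ and 36.3 = μ + 1.405σ.
Subtracting: σ = (36.3 − -6.12)/(1.405 − (-0.6745)) = 20.40.
Then μ = -6.12 − (-0.6745)·20.40 = 7.64.
Precision τ = 1/σ² = 1/20.4² = 0.0024.

μ = 7.64, τ = 0.0024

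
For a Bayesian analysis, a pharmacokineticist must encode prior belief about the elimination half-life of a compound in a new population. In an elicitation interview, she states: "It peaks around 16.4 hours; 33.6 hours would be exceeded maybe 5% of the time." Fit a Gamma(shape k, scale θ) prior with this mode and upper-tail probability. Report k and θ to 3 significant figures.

k ≈ 6.38, θ ≈ 3.05

Gamma(k,θ) with k>1 has mode (k−1)θ, so θ = 16.4/(k−1).
Need P(X < 33.6) = 0.95 with θ tied to k this way. Start at k = 2, θ = 16.4: P(X<33.6) ≈ 0.607.
Too low — raise k to concentrate. Iterating converges to k ≈ 6.38.
Then θ = 16.4/(6.38−1) ≈ 3.05.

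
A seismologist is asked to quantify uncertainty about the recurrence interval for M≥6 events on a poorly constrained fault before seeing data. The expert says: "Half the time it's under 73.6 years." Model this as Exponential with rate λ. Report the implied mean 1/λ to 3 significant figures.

Exponential median = ln 2 / λ, so λ = ln 2 / 73.6 = 0.00942.
Mean = 1/λ = 106 years.

mean ≈ 106 years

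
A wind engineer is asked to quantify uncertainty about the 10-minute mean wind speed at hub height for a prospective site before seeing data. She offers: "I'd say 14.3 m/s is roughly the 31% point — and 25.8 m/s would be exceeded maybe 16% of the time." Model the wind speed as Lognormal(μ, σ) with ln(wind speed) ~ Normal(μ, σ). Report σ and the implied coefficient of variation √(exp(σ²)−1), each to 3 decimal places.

If T ~ Lognormal(μ,σ) then ln T ~ Normal(μ,σ), so the p-quantile of ln T is μ + z_p·σ.
ln(14.3) = 2.66 and ln(25.8) = 3.25; z_{0.31} = -0.4959, z_{0.84} = 0.9945.
σ = (3.25 − 2.66)/(0.9945 − (-0.4959)) = 0.396.
μ = 2.66 − (-0.4959)·0.396 = 2.857.
CV = √(exp(σ²)−1) = √(exp(0.1568)−1) = 0.412.

σ ≈ 0.396, CV ≈ 0.412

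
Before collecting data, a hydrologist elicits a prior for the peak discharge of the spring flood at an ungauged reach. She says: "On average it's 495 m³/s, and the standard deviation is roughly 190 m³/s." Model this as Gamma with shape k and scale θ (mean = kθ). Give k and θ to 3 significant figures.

For Gamma(k, scale θ): mean = kθ, variance = kθ², so CV = 1/√k.
CV = SD/mean = 190/495 = 0.3838, hence k = 1/CV² = 6.79.
Then θ = mean/k = 495/6.79 = 72.9.

k ≈ 6.79, θ ≈ 72.9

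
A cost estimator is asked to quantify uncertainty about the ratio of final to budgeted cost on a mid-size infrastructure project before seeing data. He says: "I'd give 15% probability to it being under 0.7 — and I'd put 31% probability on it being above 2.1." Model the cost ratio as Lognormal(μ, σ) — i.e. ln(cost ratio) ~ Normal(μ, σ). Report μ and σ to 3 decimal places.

If T ~ Lognormal(μ,σ) then ln T ~ Normal(μ,σ), so the p-quantile of ln T is μ + z_p·σ.
ln(0.7) = -0.3567 and ln(2.1) = 0.7419; z_{0.15} = -1.036, z_{0.69} = 0.4959.
σ = (0.7419 − -0.3567)/(0.4959 − (-1.036)) = 0.717.
μ = -0.3567 − (-1.036)·0.717 = 0.386.

μ ≈ 0.386, σ ≈ 0.717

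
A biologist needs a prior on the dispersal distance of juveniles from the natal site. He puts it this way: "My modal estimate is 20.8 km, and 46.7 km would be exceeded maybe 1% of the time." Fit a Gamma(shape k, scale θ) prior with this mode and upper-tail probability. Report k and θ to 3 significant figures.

k ≈ 8.34, θ ≈ 2.83

Gamma(k,θ) with k>1 has mode (k−1)θ, so θ = 20.8/(k−1).
Need P(X < 46.7) = 0.99 with θ tied to k this way. Start at k = 2, θ = 20.8: P(X<46.7) ≈ 0.656.
Too low — raise k to concentrate. Iterating converges to k ≈ 8.34.
Then θ = 20.8/(8.34−1) ≈ 2.83.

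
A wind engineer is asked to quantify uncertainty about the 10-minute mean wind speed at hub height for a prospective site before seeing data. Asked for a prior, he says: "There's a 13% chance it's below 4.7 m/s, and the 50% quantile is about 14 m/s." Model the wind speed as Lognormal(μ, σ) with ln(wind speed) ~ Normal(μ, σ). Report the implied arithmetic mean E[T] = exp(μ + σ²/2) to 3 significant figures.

If T ~ Lognormal(μ,σ) then ln T ~ Normal(μ,σ), so the p-quantile of ln T is μ + z_p·σ.
ln(4.7) = 1.548 and ln(14) = 2.639; z_{0.13} = -1.126, z_{0.5} = 0.
σ = (2.639 − 1.548)/(0 − (-1.126)) = 0.969.
μ = 1.548 − (-1.126)·0.969 = 2.639.
E[T] = exp(μ + σ²/2) = exp(2.639 + 0.4695) = 22.4 m/s.

E[T] ≈ 22.4 m/s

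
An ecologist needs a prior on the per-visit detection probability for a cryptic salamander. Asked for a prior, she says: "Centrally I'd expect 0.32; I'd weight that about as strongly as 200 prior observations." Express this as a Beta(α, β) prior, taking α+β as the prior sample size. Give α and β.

Under the effective-sample-size interpretation, Beta(α, β) has prior mean α/(α+β) and prior sample size α+β.
So α+β = 200 and α/(α+β) = 0.32, giving α = 0.32·200 = 64 and β = 200 − 64 = 136.

α = 64, β = 136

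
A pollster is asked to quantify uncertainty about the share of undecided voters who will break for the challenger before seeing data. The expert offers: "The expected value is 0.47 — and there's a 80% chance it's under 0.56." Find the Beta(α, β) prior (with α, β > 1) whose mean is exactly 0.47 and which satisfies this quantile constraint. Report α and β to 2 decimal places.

α ≈ 10.24, β ≈ 11.55

With mean 0.47 fixed, write α = 0.47s, β = 0.53s where s = α+β.
Need P(θ < 0.56) = 0.8 under Beta(0.47s, 0.53s). Normal approximation: (q−m)/√(m(1−m)/s) ≈ z_{0.8} = 0.842, so s ≈ 0.47·0.53·(0.842)²/(0.56−0.47)² = 21.8.
At s = 21.8: P(θ<0.56) ≈ 0.800. Adjusting to match 0.8 gives s ≈ 21.79.
So α = 0.47·21.79 ≈ 10.24, β = 0.53·21.79 ≈ 11.55.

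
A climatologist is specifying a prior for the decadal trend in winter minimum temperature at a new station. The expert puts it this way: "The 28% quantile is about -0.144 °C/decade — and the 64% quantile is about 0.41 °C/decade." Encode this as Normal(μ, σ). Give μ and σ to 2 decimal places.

For Normal(μ,σ), the p-quantile is μ + z_p·σ. Here z_{0.28} = -0.5828, z_{0.64} = 0.3585.
So -0.144 = μ − 0.5828σ and 0.41 = μ + 0.3585σ.
Subtracting: σ = (0.41 − -0.144)/(0.3585 − (-0.5828)) = 0.59.
Then μ = -0.144 − (-0.5828)·0.59 = 0.20.

μ = 0.20, σ = 0.59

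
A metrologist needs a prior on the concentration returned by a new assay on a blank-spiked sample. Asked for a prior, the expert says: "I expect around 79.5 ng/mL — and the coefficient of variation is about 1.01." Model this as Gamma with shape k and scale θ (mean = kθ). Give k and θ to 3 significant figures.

For Gamma(k, scale θ): mean = kθ, variance = kθ², so CV = 1/√k.
CV = 1.01, hence k = 1/CV² = 0.98.
Then θ = mean/k = 79.5/0.98 = 81.1.

k ≈ 0.98, θ ≈ 81.1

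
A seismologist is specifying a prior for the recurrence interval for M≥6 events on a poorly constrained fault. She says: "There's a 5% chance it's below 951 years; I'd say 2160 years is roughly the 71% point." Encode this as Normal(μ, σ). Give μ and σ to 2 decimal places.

μ = 1855.65, σ = 549.99

The p-quantile of Normal(μ,σ) is μ + z_p·σ, with z_{0.05} = -1.645 and z_{0.71} = 0.5534.
Eliminate σ: μ = (z₂·x₁ − z₁·x₂)/(z₂ − z₁) = (0.5534·951 − (-1.645)·2160)/2.198 = 1855.65.
Then σ = (x₂ − x₁)/(z₂ − z₁) = (2160 − 951)/2.198 = 549.99.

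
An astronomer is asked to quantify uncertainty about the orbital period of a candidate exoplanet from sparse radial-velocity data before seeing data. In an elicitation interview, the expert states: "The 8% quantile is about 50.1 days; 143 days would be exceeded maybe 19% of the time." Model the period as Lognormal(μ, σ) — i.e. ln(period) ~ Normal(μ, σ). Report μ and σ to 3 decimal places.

μ ≈ 4.560, σ ≈ 0.459

If T ~ Lognormal(μ,σ) then ln T ~ Normal(μ,σ), so the p-quantile of ln T is μ + z_p·σ.
ln(50.1) = 3.914 and ln(143) = 4.963; z_{0.08} = -1.405, z_{0.81} = 0.8779.
σ = (4.963 − 3.914)/(0.8779 − (-1.405)) = 0.459.
μ = 3.914 − (-1.405)·0.459 = 4.560.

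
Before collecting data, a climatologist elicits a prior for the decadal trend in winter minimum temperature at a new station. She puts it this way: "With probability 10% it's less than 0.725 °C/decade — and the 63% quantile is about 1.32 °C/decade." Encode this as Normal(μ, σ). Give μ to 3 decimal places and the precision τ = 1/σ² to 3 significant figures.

μ = 1.198, τ = 7.35

For Normal(μ,σ), the p-quantile is μ + z_p·σ. Here z_{0.1} = -1.282, z_{0.63} = 0.3319.
So 0.725 = μ − 1.282σ and 1.32 = μ + 0.3319σ.
Subtracting: σ = (1.32 − 0.725)/(0.3319 − (-1.282)) = 0.369.
Then μ = 0.725 − (-1.282)·0.369 = 1.198.
Precision τ = 1/σ² = 1/0.3688² = 7.35.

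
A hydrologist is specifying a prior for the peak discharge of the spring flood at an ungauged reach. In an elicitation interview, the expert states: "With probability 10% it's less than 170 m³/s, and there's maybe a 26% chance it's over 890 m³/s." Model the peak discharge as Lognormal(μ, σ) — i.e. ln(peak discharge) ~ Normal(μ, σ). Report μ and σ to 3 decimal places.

μ ≈ 6.238, σ ≈ 0.860

If T ~ Lognormal(μ,σ) then ln T ~ Normal(μ,σ), so the p-quantile of ln T is μ + z_p·σ.
ln(170) = 5.136 and ln(890) = 6.791; z_{0.1} = -1.282, z_{0.74} = 0.6433.
σ = (6.791 − 5.136)/(0.6433 − (-1.282)) = 0.860.
μ = 5.136 − (-1.282)·0.860 = 6.238.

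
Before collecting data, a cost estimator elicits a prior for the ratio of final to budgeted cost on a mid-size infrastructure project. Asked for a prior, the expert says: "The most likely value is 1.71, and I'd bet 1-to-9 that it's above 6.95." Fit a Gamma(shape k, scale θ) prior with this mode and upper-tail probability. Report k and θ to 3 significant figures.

k ≈ 1.93, θ ≈ 1.83

Gamma(k,θ) with k>1 has mode (k−1)θ, so θ = 1.71/(k−1).
Need P(X < 6.95) = 0.9 with θ tied to k this way. Start at k = 2, θ = 1.71: P(X<6.95) ≈ 0.913.
Too high — lower k to spread out. Iterating converges to k ≈ 1.93.
Then θ = 1.71/(1.93−1) ≈ 1.83.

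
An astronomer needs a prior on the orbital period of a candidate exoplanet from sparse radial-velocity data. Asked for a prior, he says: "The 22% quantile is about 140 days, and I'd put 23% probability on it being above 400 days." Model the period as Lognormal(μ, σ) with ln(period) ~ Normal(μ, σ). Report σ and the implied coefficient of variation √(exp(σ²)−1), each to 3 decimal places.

σ ≈ 0.695, CV ≈ 0.788

If T ~ Lognormal(μ,σ) then ln T ~ Normal(μ,σ), so the p-quantile of ln T is μ + z_p·σ.
ln(140) = 4.942 and ln(400) = 5.991; z_{0.22} = -0.7722, z_{0.77} = 0.7388.
σ = (5.991 − 4.942)/(0.7388 − (-0.7722)) = 0.695.
μ = 4.942 − (-0.7722)·0.695 = 5.478.
CV = √(exp(σ²)−1) = √(exp(0.4827)−1) = 0.788.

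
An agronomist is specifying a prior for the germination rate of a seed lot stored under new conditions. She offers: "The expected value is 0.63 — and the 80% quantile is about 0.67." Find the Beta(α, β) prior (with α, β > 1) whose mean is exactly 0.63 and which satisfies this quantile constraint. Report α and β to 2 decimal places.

α ≈ 65.82, β ≈ 38.66

With mean 0.63 fixed, write α = 0.63s, β = 0.37s where s = α+β.
Need P(θ < 0.67) = 0.8 under Beta(0.63s, 0.37s). Normal approximation: (q−m)/√(m(1−m)/s) ≈ z_{0.8} = 0.842, so s ≈ 0.63·0.37·(0.842)²/(0.67−0.63)² = 103.2.
At s = 103.2: P(θ<0.67) ≈ 0.798. Adjusting to match 0.8 gives s ≈ 104.48.
So α = 0.63·104.48 ≈ 65.82, β = 0.37·104.48 ≈ 38.66.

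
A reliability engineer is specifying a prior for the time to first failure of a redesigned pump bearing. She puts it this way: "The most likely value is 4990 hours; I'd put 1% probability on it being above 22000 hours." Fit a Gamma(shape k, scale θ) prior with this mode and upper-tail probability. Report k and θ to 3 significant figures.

k ≈ 2.85, θ ≈ 2700

Gamma(k,θ) with k>1 has mode (k−1)θ, so θ = 4990/(k−1).
Need P(X < 22000) = 0.99 with θ tied to k this way. Start at k = 2, θ = 4990: P(X<22000) ≈ 0.934.
Too low — raise k to concentrate. Iterating converges to k ≈ 2.85.
Then θ = 4990/(2.85−1) ≈ 2700.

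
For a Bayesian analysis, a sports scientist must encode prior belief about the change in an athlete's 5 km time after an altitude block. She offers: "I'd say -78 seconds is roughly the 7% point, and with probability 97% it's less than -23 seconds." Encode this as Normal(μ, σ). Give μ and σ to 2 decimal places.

μ = -53.82, σ = 16.39

The p-quantile of Normal(μ,σ) is μ + z_p·σ, with z_{0.07} = -1.476 and z_{0.97} = 1.881.
Eliminate σ: μ = (z₂·x₁ − z₁·x₂)/(z₂ − z₁) = (1.881·-78 − (-1.476)·-23)/3.357 = -53.82.
Then σ = (x₂ − x₁)/(z₂ − z₁) = (-23 − -78)/3.357 = 16.39.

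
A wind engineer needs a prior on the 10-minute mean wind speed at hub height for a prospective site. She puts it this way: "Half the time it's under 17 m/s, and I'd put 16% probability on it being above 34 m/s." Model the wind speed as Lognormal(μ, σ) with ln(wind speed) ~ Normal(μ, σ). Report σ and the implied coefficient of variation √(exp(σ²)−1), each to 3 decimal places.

σ ≈ 0.697, CV ≈ 0.791

If T ~ Lognormal(μ,σ) then ln T ~ Normal(μ,σ), so the p-quantile of ln T is μ + z_p·σ.
ln(17) = 2.833 and ln(34) = 3.526; z_{0.5} = 0, z_{0.84} = 0.9945.
σ = (3.526 − 2.833)/(0.9945 − (0)) = 0.697.
μ = 2.833 − (0)·0.697 = 2.833.
CV = √(exp(σ²)−1) = √(exp(0.4858)−1) = 0.791.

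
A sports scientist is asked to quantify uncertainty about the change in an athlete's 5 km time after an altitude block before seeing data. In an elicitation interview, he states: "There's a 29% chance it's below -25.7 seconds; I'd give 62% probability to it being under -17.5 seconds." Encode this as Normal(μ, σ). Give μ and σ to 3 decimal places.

μ = -20.417, σ = 9.547

For Normal(μ,σ), the p-quantile is μ + z_p·σ. Here z_{0.29} = -0.5534, z_{0.62} = 0.3055.
So -25.7 = μ − 0.5534σ and -17.5 = μ + 0.3055σ.
Subtracting: σ = (-17.5 − -25.7)/(0.3055 − (-0.5534)) = 9.547.
Then μ = -25.7 − (-0.5534)·9.547 = -20.417.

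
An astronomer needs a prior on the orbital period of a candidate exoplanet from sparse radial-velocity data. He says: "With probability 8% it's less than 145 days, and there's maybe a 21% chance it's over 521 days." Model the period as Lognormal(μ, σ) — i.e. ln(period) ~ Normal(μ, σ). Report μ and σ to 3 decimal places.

μ ≈ 5.789, σ ≈ 0.578

If T ~ Lognormal(μ,σ) then ln T ~ Normal(μ,σ), so the p-quantile of ln T is μ + z_p·σ.
ln(145) = 4.977 and ln(521) = 6.256; z_{0.08} = -1.405, z_{0.79} = 0.8064.
σ = (6.256 − 4.977)/(0.8064 − (-1.405)) = 0.578.
μ = 4.977 − (-1.405)·0.578 = 5.789.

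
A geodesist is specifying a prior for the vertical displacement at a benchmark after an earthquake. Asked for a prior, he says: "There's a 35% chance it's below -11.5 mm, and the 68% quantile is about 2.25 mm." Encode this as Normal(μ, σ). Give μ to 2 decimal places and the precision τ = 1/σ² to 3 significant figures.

μ = -5.29, τ = 0.00385

The p-quantile of Normal(μ,σ) is μ + z_p·σ, with z_{0.35} = -0.3853 and z_{0.68} = 0.4677.
Eliminate σ: μ = (z₂·x₁ − z₁·x₂)/(z₂ − z₁) = (0.4677·-11.5 − (-0.3853)·2.25)/0.853 = -5.29.
Then σ = (x₂ − x₁)/(z₂ − z₁) = (2.25 − -11.5)/0.853 = 16.12.
Precision τ = 1/σ² = 1/16.12² = 0.00385.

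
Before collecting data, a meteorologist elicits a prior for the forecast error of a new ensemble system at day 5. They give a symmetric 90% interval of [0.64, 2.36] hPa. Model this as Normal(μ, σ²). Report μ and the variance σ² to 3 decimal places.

A symmetric 90% interval runs μ ± z·σ with z = 1.645.
Half-width = 0.86, so σ = 0.86/1.645 = 0.5228 and σ² = 0.273.
μ is the interval midpoint, 1.500.

μ = 1.500, σ² = 0.273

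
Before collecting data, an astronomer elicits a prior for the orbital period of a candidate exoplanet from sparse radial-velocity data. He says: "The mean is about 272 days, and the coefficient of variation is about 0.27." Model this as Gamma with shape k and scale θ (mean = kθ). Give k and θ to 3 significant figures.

For Gamma(k, scale θ): mean = kθ, variance = kθ², so CV = 1/√k.
CV = 0.27, hence k = 1/CV² = 13.7.
Then θ = mean/k = 272/13.7 = 19.8.

k ≈ 13.7, θ ≈ 19.8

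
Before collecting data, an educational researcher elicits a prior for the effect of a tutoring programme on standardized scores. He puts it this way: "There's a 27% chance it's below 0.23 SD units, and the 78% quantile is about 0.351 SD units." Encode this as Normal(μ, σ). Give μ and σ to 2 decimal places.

The p-quantile of Normal(μ,σ) is μ + z_p·σ, with z_{0.27} = -0.6128 and z_{0.78} = 0.7722.
Eliminate σ: μ = (z₂·x₁ − z₁·x₂)/(z₂ − z₁) = (0.7722·0.23 − (-0.6128)·0.351)/1.385 = 0.28.
Then σ = (x₂ − x₁)/(z₂ − z₁) = (0.351 − 0.23)/1.385 = 0.09.

μ = 0.28, σ = 0.09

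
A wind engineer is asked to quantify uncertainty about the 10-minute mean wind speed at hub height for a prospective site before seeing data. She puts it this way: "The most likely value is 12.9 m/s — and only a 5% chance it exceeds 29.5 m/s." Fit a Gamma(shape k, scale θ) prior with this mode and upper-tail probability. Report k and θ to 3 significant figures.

k ≈ 5.01, θ ≈ 3.22

Gamma(k,θ) with k>1 has mode (k−1)θ, so θ = 12.9/(k−1).
Need P(X < 29.5) = 0.95 with θ tied to k this way. Start at k = 2, θ = 12.9: P(X<29.5) ≈ 0.666.
Too low — raise k to concentrate. Iterating converges to k ≈ 5.01.
Then θ = 12.9/(5.01−1) ≈ 3.22.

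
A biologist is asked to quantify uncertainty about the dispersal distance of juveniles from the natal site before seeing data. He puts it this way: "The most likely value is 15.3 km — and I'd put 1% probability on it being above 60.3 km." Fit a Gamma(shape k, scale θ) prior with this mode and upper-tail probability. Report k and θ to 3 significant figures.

Gamma(k,θ) with k>1 has mode (k−1)θ, so θ = 15.3/(k−1).
Need P(X < 60.3) = 0.99 with θ tied to k this way. Start at k = 2, θ = 15.3: P(X<60.3) ≈ 0.904.
Too low — raise k to concentrate. Iterating converges to k ≈ 3.23.
Then θ = 15.3/(3.23−1) ≈ 6.86.

k ≈ 3.23, θ ≈ 6.86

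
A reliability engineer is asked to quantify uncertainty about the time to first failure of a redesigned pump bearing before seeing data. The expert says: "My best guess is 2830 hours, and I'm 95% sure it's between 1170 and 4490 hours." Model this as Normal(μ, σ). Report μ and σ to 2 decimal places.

A symmetric 95% interval runs μ ± z·σ with z = 1.96.
Half-width = 1660, so σ = 1660/1.96 = 846.95.
μ is the stated best guess, 2830.00.

μ = 2830.00, σ = 846.95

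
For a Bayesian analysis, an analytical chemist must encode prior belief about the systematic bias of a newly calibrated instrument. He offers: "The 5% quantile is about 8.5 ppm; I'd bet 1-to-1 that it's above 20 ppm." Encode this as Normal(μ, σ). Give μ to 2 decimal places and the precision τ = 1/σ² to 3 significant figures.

μ = 20.00, τ = 0.0205

For Normal(μ,σ), the p-quantile is μ + z_p·σ. Here z_{0.05} = -1.645, z_{0.5} = 0.
So 8.5 = μ − 1.645σ and 20 = μ + 0σ.
Subtracting: σ = (20 − 8.5)/(0 − (-1.645)) = 6.99.
Then μ = 8.5 − (-1.645)·6.99 = 20.00.
Precision τ = 1/σ² = 1/6.992² = 0.0205.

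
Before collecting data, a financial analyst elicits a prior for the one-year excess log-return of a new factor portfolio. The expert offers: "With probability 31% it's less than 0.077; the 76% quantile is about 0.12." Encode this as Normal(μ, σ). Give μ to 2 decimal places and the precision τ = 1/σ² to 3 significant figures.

μ = 0.09, τ = 782

For Normal(μ,σ), the p-quantile is μ + z_p·σ. Here z_{0.31} = -0.4959, z_{0.76} = 0.7063.
So 0.077 = μ − 0.4959σ and 0.12 = μ + 0.7063σ.
Subtracting: σ = (0.12 − 0.077)/(0.7063 − (-0.4959)) = 0.04.
Then μ = 0.077 − (-0.4959)·0.04 = 0.09.
Precision τ = 1/σ² = 1/0.03577² = 782.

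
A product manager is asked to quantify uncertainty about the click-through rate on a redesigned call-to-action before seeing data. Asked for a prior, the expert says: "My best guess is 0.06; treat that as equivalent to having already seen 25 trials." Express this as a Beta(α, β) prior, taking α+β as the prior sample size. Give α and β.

α = 1.5, β = 23.5

Under the effective-sample-size interpretation, Beta(α, β) has prior mean α/(α+β) and prior sample size α+β.
So α+β = 25 and α/(α+β) = 0.06, giving α = 0.06·25 = 1.5 and β = 25 − 1.5 = 23.5.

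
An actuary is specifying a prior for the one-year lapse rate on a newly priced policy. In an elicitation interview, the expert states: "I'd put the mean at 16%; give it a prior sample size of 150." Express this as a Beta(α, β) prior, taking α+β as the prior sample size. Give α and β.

Under the effective-sample-size interpretation, Beta(α, β) has prior mean α/(α+β) and prior sample size α+β.
So α+β = 150 and α/(α+β) = 0.16, giving α = 0.16·150 = 24 and β = 150 − 24 = 126.

α = 24, β = 126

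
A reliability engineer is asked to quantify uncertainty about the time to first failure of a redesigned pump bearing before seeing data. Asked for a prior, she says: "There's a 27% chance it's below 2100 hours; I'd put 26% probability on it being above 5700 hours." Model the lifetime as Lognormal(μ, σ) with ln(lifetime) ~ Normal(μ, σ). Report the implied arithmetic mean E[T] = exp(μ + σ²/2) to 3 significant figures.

E[T] ≈ 4690 hours

If T ~ Lognormal(μ,σ) then ln T ~ Normal(μ,σ), so the p-quantile of ln T is μ + z_p·σ.
ln(2100) = 7.65 and ln(5700) = 8.648; z_{0.27} = -0.6128, z_{0.74} = 0.6433.
σ = (8.648 − 7.65)/(0.6433 − (-0.6128)) = 0.795.
μ = 7.65 − (-0.6128)·0.795 = 8.137.
E[T] = exp(μ + σ²/2) = exp(8.137 + 0.3159) = 4690 hours.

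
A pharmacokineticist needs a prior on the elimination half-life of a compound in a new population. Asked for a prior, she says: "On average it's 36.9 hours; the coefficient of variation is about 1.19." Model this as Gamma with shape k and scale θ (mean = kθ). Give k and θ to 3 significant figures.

k ≈ 0.706, θ ≈ 52.3

For Gamma(k, scale θ): mean = kθ, variance = kθ², so CV = 1/√k.
CV = 1.19, hence k = 1/CV² = 0.706.
Then θ = mean/k = 36.9/0.706 = 52.3.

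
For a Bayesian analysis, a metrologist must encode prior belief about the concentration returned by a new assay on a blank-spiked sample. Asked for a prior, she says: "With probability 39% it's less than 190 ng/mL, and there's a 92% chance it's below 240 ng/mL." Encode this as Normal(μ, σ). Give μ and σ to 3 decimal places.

For Normal(μ,σ), the p-quantile is μ + z_p·σ. Here z_{0.39} = -0.2793, z_{0.92} = 1.405.
So 190 = μ − 0.2793σ and 240 = μ + 1.405σ.
Subtracting: σ = (240 − 190)/(1.405 − (-0.2793)) = 29.684.
Then μ = 190 − (-0.2793)·29.684 = 198.291.

μ = 198.291, σ = 29.684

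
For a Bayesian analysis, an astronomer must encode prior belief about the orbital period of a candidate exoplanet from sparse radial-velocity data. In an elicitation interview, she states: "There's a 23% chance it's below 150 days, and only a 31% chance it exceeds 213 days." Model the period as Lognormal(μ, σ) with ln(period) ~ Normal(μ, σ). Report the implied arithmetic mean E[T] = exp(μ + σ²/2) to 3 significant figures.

E[T] ≈ 193 days

If T ~ Lognormal(μ,σ) then ln T ~ Normal(μ,σ), so the p-quantile of ln T is μ + z_p·σ.
ln(150) = 5.011 and ln(213) = 5.361; z_{0.23} = -0.7388, z_{0.69} = 0.4959.
σ = (5.361 − 5.011)/(0.4959 − (-0.7388)) = 0.284.
μ = 5.011 − (-0.7388)·0.284 = 5.220.
E[T] = exp(μ + σ²/2) = exp(5.220 + 0.0403) = 193 days.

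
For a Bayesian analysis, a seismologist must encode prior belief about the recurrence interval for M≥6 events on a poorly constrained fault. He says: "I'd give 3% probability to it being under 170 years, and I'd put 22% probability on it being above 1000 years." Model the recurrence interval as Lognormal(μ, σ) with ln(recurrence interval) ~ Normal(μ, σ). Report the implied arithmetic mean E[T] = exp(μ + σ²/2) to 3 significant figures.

E[T] ≈ 746 years

If T ~ Lognormal(μ,σ) then ln T ~ Normal(μ,σ), so the p-quantile of ln T is μ + z_p·σ.
ln(170) = 5.136 and ln(1000) = 6.908; z_{0.03} = -1.881, z_{0.78} = 0.7722.
σ = (6.908 − 5.136)/(0.7722 − (-1.881)) = 0.668.
μ = 5.136 − (-1.881)·0.668 = 6.392.
E[T] = exp(μ + σ²/2) = exp(6.392 + 0.2231) = 746 years.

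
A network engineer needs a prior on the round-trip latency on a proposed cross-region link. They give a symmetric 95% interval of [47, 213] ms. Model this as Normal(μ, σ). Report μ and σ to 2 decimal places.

μ = 130.00, σ = 42.35

A symmetric 95% interval runs μ ± z·σ with z = 1.96.
Half-width = 83, so σ = 83/1.96 = 42.35.
μ is the interval midpoint, 130.00.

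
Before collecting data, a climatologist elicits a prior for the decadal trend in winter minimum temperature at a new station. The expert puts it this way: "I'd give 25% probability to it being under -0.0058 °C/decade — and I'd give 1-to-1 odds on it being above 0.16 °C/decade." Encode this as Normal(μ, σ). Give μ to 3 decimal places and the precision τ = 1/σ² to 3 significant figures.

μ = 0.160, τ = 16.5

The p-quantile of Normal(μ,σ) is μ + z_p·σ, with z_{0.25} = -0.6745 and z_{0.5} = 0.
Eliminate σ: μ = (z₂·x₁ − z₁·x₂)/(z₂ − z₁) = (0·-0.0058 − (-0.6745)·0.16)/0.6745 = 0.160.
Then σ = (x₂ − x₁)/(z₂ − z₁) = (0.16 − -0.0058)/0.6745 = 0.246.
Precision τ = 1/σ² = 1/0.2458² = 16.5.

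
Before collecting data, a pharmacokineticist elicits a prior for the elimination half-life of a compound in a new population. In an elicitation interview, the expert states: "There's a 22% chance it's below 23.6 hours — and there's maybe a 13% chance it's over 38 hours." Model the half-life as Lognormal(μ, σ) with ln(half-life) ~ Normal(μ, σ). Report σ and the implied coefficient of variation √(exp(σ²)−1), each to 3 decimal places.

σ ≈ 0.251, CV ≈ 0.255

If T ~ Lognormal(μ,σ) then ln T ~ Normal(μ,σ), so the p-quantile of ln T is μ + z_p·σ.
ln(23.6) = 3.161 and ln(38) = 3.638; z_{0.22} = -0.7722, z_{0.87} = 1.126.
σ = (3.638 − 3.161)/(1.126 − (-0.7722)) = 0.251.
μ = 3.161 − (-0.7722)·0.251 = 3.355.
CV = √(exp(σ²)−1) = √(exp(0.0629)−1) = 0.255.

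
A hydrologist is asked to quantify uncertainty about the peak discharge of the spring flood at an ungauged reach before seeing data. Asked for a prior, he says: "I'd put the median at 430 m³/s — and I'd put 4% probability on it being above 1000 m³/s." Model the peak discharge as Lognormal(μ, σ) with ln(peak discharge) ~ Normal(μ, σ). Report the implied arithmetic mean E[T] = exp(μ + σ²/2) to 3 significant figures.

E[T] ≈ 483 m³/s

If T ~ Lognormal(μ,σ) then ln T ~ Normal(μ,σ), so the p-quantile of ln T is μ + z_p·σ.
ln(430) = 6.064 and ln(1000) = 6.908; z_{0.5} = 0, z_{0.96} = 1.751.
σ = (6.908 − 6.064)/(1.751 − (0)) = 0.482.
μ = 6.064 − (0)·0.482 = 6.064.
E[T] = exp(μ + σ²/2) = exp(6.064 + 0.1162) = 483 m³/s.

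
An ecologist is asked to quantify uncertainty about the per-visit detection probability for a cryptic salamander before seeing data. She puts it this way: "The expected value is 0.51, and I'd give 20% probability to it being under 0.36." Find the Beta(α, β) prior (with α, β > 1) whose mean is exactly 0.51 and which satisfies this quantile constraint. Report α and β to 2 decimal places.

α ≈ 4.06, β ≈ 3.90

With mean 0.51 fixed, write α = 0.51s, β = 0.49s where s = α+β.
Need P(θ < 0.36) = 0.2 under Beta(0.51s, 0.49s). Normal approximation: (q−m)/√(m(1−m)/s) ≈ z_{0.2} = -0.842, so s ≈ 0.51·0.49·(-0.842)²/(0.36−0.51)² = 7.9.
At s = 7.9: P(θ<0.36) ≈ 0.202. Adjusting to match 0.2 gives s ≈ 7.97.
So α = 0.51·7.97 ≈ 4.06, β = 0.49·7.97 ≈ 3.90.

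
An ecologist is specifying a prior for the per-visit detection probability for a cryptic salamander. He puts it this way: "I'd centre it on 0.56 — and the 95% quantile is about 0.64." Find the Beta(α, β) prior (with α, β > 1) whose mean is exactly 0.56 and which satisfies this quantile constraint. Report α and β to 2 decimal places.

α ≈ 56.87, β ≈ 44.68

With mean 0.56 fixed, write α = 0.56s, β = 0.44s where s = α+β.
Need P(θ < 0.64) = 0.95 under Beta(0.56s, 0.44s). Normal approximation: (q−m)/√(m(1−m)/s) ≈ z_{0.95} = 1.64, so s ≈ 0.56·0.44·(1.64)²/(0.64−0.56)² = 104.2.
At s = 104.2: P(θ<0.64) ≈ 0.952. Adjusting to match 0.95 gives s ≈ 101.55.
So α = 0.56·101.55 ≈ 56.87, β = 0.44·101.55 ≈ 44.68.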